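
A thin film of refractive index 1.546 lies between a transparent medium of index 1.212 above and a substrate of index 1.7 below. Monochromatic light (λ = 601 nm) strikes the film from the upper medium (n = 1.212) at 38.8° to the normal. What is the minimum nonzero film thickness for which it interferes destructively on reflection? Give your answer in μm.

0.112 μm

Ray reflecting at the top interface goes from n = 1.212 toward n = 1.546: a half-wave phase shift.
At the lower boundary (n = 1.546 to n = 1.7) the reflected ray undergoes a half-wave phase shift.
Net: no relative phase inversion (both shifts match).
So the condition for destructive reflection is 2 n t cos θ_r = (m + ½) λ.
Snell's law: 1.212 sin 38.8° = 1.546 sin θ_r → sin θ_r = 0.491, cos θ_r = 0.871.
Minimum at m = 0: t = λ / (4 n cos θ_r) = 601 / (4 × 1.546 × 0.871) = 112 nm.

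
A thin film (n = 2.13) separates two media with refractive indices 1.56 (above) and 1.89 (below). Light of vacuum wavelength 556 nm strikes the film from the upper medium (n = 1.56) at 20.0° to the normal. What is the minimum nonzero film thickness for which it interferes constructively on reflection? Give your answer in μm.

Ray reflecting at the top interface goes from n = 1.56 toward n = 2.13: a half-wave phase shift.
At the lower boundary (n = 2.13 to n = 1.89) the reflected ray undergoes no phase shift.
Net: one phase inversion between the two reflected rays.
For maximum reflection here: 2 n t cos θ_r = (m + ½) λ.
Snell's law: 1.56 sin 20.0° = 2.13 sin θ_r → sin θ_r = 0.250, cos θ_r = 0.968.
Minimum at m = 0: t = λ / (4 n cos θ_r) = 556 / (4 × 2.13 × 0.968) = 67.4 nm.

0.0674 μm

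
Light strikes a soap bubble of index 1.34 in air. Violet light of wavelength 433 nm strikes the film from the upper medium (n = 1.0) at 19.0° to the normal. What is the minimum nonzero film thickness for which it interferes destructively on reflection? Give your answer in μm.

Ray reflecting at the top interface goes from n = 1.0 toward n = 1.34: a half-wave phase shift.
Ray reflecting at the bottom interface goes from n = 1.34 toward n = 1.0: no phase shift.
Exactly one π shift → a net half-wave offset.
For minimum reflection here: 2 n t cos θ_r = m λ.
Snell's law: 1.0 sin 19.0° = 1.34 sin θ_r → sin θ_r = 0.243, cos θ_r = 0.970.
Minimum nonzero at m = 1: t = λ / (2 n cos θ_r) = 433 / (2 × 1.34 × 0.970) = 167 nm.

0.167 μm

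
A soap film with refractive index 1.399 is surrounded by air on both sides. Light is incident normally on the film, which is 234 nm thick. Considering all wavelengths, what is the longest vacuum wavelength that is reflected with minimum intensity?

At the upper boundary (n = 1.0 to n = 1.399) the reflected ray undergoes a half-wave phase shift.
Bottom surface (1.399 → 1.0): reflection off a lower-index medium gives no phase shift.
Exactly one π shift → a net half-wave offset.
For weak reflection here: 2 n t = m λ.
λ = 2 n t / m. The longest wavelength is m = 1: λ = 2 × 1.399 × 234 / 1.00 = 655 nm.

655 nm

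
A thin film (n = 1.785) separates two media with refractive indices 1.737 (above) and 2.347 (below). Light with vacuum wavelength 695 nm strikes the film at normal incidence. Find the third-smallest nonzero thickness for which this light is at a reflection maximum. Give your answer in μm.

0.584 μm

At the upper boundary (n = 1.737 to n = 1.785) the reflected ray undergoes a half-wave phase shift.
At the lower boundary (n = 1.785 to n = 2.347) the reflected ray undergoes a half-wave phase shift.
Zero or two π shifts → no net half-wave offset.
For bright reflection here: 2 n t = m λ.
The third-smallest nonzero thickness corresponds to m = 3: t = m λ / (2 n) = 3.00 × 695 / (2 × 1.785) = 584 nm.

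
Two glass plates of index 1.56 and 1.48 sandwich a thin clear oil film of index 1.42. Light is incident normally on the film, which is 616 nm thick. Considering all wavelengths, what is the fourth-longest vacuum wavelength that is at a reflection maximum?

Top surface (1.56 → 1.42): reflection off a lower-index medium gives no phase shift.
At the lower boundary (n = 1.42 to n = 1.48) the reflected ray undergoes a half-wave phase shift.
Exactly one π shift → a net half-wave offset.
With one net inversion, constructive interference in reflection requires 2 n t = (m + ½) λ.
λ = 2 n t / (m + ½). The fourth-longest wavelength is m = 3: λ = 2 × 1.42 × 616 / 3.50 = 500 nm.

500 nm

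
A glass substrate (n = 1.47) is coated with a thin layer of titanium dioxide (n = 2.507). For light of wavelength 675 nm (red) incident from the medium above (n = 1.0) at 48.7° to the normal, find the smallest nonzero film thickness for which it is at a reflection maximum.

Top surface (1.0 → 2.507): reflection off a higher-index medium gives a half-wave phase shift.
At the lower boundary (n = 2.507 to n = 1.47) the reflected ray undergoes no phase shift.
Net: one phase inversion between the two reflected rays.
For strong reflection here: 2 n t cos θ_r = (m + ½) λ.
Snell's law: 1.0 sin 48.7° = 2.507 sin θ_r → sin θ_r = 0.300, cos θ_r = 0.954.
Minimum at m = 0: t = λ / (4 n cos θ_r) = 675 / (4 × 2.507 × 0.954) = 70.6 nm.

70.6 nm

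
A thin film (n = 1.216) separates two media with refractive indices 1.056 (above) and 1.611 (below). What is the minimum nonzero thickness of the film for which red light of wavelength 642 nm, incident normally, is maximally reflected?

264 nm

Top surface (1.056 → 1.216): reflection off a higher-index medium gives a half-wave phase shift.
Bottom surface (1.216 → 1.611): reflection off a higher-index medium gives a half-wave phase shift.
The two reflections carry the same phase change, so no net offset.
With no net inversion, constructive interference in reflection requires 2 n t = m λ.
Minimum nonzero at m = 1: t = λ / (2 n) = 642 / (2 × 1.216) = 264 nm.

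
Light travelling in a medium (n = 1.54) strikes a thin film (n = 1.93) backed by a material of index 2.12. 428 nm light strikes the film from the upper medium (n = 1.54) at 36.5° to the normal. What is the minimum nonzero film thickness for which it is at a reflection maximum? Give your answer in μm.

0.126 μm

Ray reflecting at the top interface goes from n = 1.54 toward n = 1.93: a half-wave phase shift.
Ray reflecting at the bottom interface goes from n = 1.93 toward n = 2.12: a half-wave phase shift.
Net: no relative phase inversion (both shifts match).
So the condition for constructive reflection is 2 n t cos θ_r = m λ.
Snell's law: 1.54 sin 36.5° = 1.93 sin θ_r → sin θ_r = 0.475, cos θ_r = 0.880.
Minimum nonzero at m = 1: t = λ / (2 n cos θ_r) = 428 / (2 × 1.93 × 0.880) = 126 nm.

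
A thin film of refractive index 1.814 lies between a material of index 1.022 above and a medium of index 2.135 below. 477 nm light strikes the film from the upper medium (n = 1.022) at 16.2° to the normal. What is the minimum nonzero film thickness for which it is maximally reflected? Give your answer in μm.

Ray reflecting at the top interface goes from n = 1.022 toward n = 1.814: a half-wave phase shift.
Ray reflecting at the bottom interface goes from n = 1.814 toward n = 2.135: a half-wave phase shift.
Zero or two π shifts → no net half-wave offset.
So the condition for constructive reflection is 2 n t cos θ_r = m λ.
Snell's law: 1.022 sin 16.2° = 1.814 sin θ_r → sin θ_r = 0.157, cos θ_r = 0.988.
Minimum nonzero at m = 1: t = λ / (2 n cos θ_r) = 477 / (2 × 1.814 × 0.988) = 133 nm.

0.133 μm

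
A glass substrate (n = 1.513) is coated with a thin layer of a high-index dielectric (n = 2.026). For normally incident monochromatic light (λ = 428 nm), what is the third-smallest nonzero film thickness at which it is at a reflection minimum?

317 nm

Ray reflecting at the top interface goes from n = 1.0 toward n = 2.026: a half-wave phase shift.
Bottom surface (2.026 → 1.513): reflection off a lower-index medium gives no phase shift.
The two reflections differ by half a wavelength.
So the condition for destructive reflection is 2 n t = m λ.
The third-smallest nonzero thickness corresponds to m = 3: t = m λ / (2 n) = 3.00 × 428 / (2 × 2.026) = 317 nm.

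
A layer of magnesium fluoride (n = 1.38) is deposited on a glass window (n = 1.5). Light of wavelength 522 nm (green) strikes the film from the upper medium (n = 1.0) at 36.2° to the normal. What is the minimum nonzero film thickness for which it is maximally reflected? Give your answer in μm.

At the upper boundary (n = 1.0 to n = 1.38) the reflected ray undergoes a half-wave phase shift.
Ray reflecting at the bottom interface goes from n = 1.38 toward n = 1.5: a half-wave phase shift.
Net: no relative phase inversion (both shifts match).
So the condition for constructive reflection is 2 n t cos θ_r = m λ.
Snell's law: 1.0 sin 36.2° = 1.38 sin θ_r → sin θ_r = 0.428, cos θ_r = 0.904.
Minimum nonzero at m = 1: t = λ / (2 n cos θ_r) = 522 / (2 × 1.38 × 0.904) = 209 nm.

0.209 μm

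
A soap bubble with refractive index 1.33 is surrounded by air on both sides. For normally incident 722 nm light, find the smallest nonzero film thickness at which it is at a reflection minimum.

271 nm

At the upper boundary (n = 1.0 to n = 1.33) the reflected ray undergoes a half-wave phase shift.
Ray reflecting at the bottom interface goes from n = 1.33 toward n = 1.0: no phase shift.
Net: one phase inversion between the two reflected rays.
For minimum reflection here: 2 n t = m λ.
Minimum nonzero at m = 1: t = λ / (2 n) = 722 / (2 × 1.33) = 271 nm.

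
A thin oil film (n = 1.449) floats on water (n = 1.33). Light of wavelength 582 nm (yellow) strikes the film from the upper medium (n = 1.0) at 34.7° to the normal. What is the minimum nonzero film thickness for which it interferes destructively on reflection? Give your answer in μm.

0.218 μm

Top surface (1.0 → 1.449): reflection off a higher-index medium gives a half-wave phase shift.
At the lower boundary (n = 1.449 to n = 1.33) the reflected ray undergoes no phase shift.
The two reflections differ by half a wavelength.
So the condition for destructive reflection is 2 n t cos θ_r = m λ.
Snell's law: 1.0 sin 34.7° = 1.449 sin θ_r → sin θ_r = 0.393, cos θ_r = 0.920.
Minimum nonzero at m = 1: t = λ / (2 n cos θ_r) = 582 / (2 × 1.449 × 0.920) = 218 nm.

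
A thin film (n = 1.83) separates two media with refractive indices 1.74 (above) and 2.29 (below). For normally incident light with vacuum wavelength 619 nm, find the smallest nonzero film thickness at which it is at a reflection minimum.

84.6 nm

At the upper boundary (n = 1.74 to n = 1.83) the reflected ray undergoes a half-wave phase shift.
Bottom surface (1.83 → 2.29): reflection off a higher-index medium gives a half-wave phase shift.
The two reflections carry the same phase change, so no net offset.
With no net inversion, destructive interference in reflection requires 2 n t = (m + ½) λ.
Minimum at m = 0: t = λ / (4 n) = 619 / (4 × 1.83) = 84.6 nm.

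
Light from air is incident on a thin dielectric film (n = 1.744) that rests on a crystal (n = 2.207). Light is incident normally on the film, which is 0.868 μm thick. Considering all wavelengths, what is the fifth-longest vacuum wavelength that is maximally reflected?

Top surface (1.0 → 1.744): reflection off a higher-index medium gives a half-wave phase shift.
At the lower boundary (n = 1.744 to n = 2.207) the reflected ray undergoes a half-wave phase shift.
Zero or two π shifts → no net half-wave offset.
With no net inversion, constructive interference in reflection requires 2 n t = m λ.
λ = 2 n t / m. The fifth-longest wavelength is m = 5: λ = 2 × 1.744 × 868 / 5.00 = 606 nm.

606 nm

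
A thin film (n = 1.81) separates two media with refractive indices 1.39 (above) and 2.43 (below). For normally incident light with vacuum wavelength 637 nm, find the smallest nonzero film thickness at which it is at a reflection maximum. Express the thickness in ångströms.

At the upper boundary (n = 1.39 to n = 1.81) the reflected ray undergoes a half-wave phase shift.
Ray reflecting at the bottom interface goes from n = 1.81 toward n = 2.43: a half-wave phase shift.
Zero or two π shifts → no net half-wave offset.
With no net inversion, constructive interference in reflection requires 2 n t = m λ.
Minimum nonzero at m = 1: t = λ / (2 n) = 637 / (2 × 1.81) = 176 nm.

1760 Å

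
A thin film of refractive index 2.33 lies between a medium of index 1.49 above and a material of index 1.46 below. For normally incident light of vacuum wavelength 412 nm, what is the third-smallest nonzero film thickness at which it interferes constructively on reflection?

221 nm

Top surface (1.49 → 2.33): reflection off a higher-index medium gives a half-wave phase shift.
Bottom surface (2.33 → 1.46): reflection off a lower-index medium gives no phase shift.
The two reflections differ by half a wavelength.
With one net inversion, constructive interference in reflection requires 2 n t = (m + ½) λ.
The third-smallest nonzero thickness corresponds to m = 2: t = (m + ½) λ / (2 n) = 2.50 × 412 / (2 × 2.33) = 221 nm.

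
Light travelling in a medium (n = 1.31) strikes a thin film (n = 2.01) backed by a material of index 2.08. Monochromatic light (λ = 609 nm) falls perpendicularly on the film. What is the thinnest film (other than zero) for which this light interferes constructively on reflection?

151 nm

Top surface (1.31 → 2.01): reflection off a higher-index medium gives a half-wave phase shift.
Bottom surface (2.01 → 2.08): reflection off a higher-index medium gives a half-wave phase shift.
Zero or two π shifts → no net half-wave offset.
With no net inversion, constructive interference in reflection requires 2 n t = m λ.
Minimum nonzero at m = 1: t = λ / (2 n) = 609 / (2 × 2.01) = 151 nm.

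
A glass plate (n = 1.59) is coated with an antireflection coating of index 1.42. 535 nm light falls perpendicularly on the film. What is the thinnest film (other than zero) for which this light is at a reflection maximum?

188 nm

Top surface (1.0 → 1.42): reflection off a higher-index medium gives a half-wave phase shift.
Ray reflecting at the bottom interface goes from n = 1.42 toward n = 1.59: a half-wave phase shift.
The two reflections carry the same phase change, so no net offset.
For strong reflection here: 2 n t = m λ.
Minimum nonzero at m = 1: t = λ / (2 n) = 535 / (2 × 1.42) = 188 nm.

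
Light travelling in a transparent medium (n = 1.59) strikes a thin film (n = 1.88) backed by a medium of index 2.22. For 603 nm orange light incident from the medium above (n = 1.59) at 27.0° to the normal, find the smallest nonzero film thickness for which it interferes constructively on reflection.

Ray reflecting at the top interface goes from n = 1.59 toward n = 1.88: a half-wave phase shift.
Bottom surface (1.88 → 2.22): reflection off a higher-index medium gives a half-wave phase shift.
The two reflections carry the same phase change, so no net offset.
For bright reflection here: 2 n t cos θ_r = m λ.
Snell's law: 1.59 sin 27.0° = 1.88 sin θ_r → sin θ_r = 0.384, cos θ_r = 0.923.
Minimum nonzero at m = 1: t = λ / (2 n cos θ_r) = 603 / (2 × 1.88 × 0.923) = 174 nm.

174 nm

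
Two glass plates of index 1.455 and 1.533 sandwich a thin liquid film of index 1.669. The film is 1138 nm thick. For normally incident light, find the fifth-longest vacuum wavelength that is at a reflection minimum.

760 nm

Ray reflecting at the top interface goes from n = 1.455 toward n = 1.669: a half-wave phase shift.
At the lower boundary (n = 1.669 to n = 1.533) the reflected ray undergoes no phase shift.
Net: one phase inversion between the two reflected rays.
So the condition for destructive reflection is 2 n t = m λ.
λ = 2 n t / m. The fifth-longest wavelength is m = 5: λ = 2 × 1.669 × 1138 / 5.00 = 760 nm.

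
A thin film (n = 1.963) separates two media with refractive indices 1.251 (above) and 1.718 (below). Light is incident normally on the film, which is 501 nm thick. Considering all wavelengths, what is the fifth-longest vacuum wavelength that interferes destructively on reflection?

393 nm

Top surface (1.251 → 1.963): reflection off a higher-index medium gives a half-wave phase shift.
At the lower boundary (n = 1.963 to n = 1.718) the reflected ray undergoes no phase shift.
Exactly one π shift → a net half-wave offset.
So the condition for destructive reflection is 2 n t = m λ.
λ = 2 n t / m. The fifth-longest wavelength is m = 5: λ = 2 × 1.963 × 501 / 5.00 = 393 nm.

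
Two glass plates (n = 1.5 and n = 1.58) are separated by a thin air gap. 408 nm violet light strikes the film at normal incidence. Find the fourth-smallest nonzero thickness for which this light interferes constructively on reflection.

At the upper boundary (n = 1.5 to n = 1.0) the reflected ray undergoes no phase shift.
At the lower boundary (n = 1.0 to n = 1.58) the reflected ray undergoes a half-wave phase shift.
The two reflections differ by half a wavelength.
With one net inversion, constructive interference in reflection requires 2 n t = (m + ½) λ.
The fourth-smallest nonzero thickness corresponds to m = 3: t = (m + ½) λ / (2 n) = 3.50 × 408 / (2 × 1.0) = 714 nm.

714 nm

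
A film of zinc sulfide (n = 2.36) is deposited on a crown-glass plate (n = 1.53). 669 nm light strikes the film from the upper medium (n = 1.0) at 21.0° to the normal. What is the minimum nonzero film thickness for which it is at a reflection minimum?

143 nm

At the upper boundary (n = 1.0 to n = 2.36) the reflected ray undergoes a half-wave phase shift.
Bottom surface (2.36 → 1.53): reflection off a lower-index medium gives no phase shift.
The two reflections differ by half a wavelength.
For weak reflection here: 2 n t cos θ_r = m λ.
Snell's law: 1.0 sin 21.0° = 2.36 sin θ_r → sin θ_r = 0.152, cos θ_r = 0.988.
Minimum nonzero at m = 1: t = λ / (2 n cos θ_r) = 669 / (2 × 2.36 × 0.988) = 143 nm.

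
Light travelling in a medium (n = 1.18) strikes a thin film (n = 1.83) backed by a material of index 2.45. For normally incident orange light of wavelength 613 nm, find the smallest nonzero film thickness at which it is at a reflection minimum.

Top surface (1.18 → 1.83): reflection off a higher-index medium gives a half-wave phase shift.
Bottom surface (1.83 → 2.45): reflection off a higher-index medium gives a half-wave phase shift.
Net: no relative phase inversion (both shifts match).
So the condition for destructive reflection is 2 n t = (m + ½) λ.
Minimum at m = 0: t = λ / (4 n) = 613 / (4 × 1.83) = 83.7 nm.

83.7 nm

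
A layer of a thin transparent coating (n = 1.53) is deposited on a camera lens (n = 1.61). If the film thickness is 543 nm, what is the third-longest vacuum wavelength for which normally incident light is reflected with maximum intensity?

At the upper boundary (n = 1.0 to n = 1.53) the reflected ray undergoes a half-wave phase shift.
At the lower boundary (n = 1.53 to n = 1.61) the reflected ray undergoes a half-wave phase shift.
Zero or two π shifts → no net half-wave offset.
With no net inversion, constructive interference in reflection requires 2 n t = m λ.
λ = 2 n t / m. The third-longest wavelength is m = 3: λ = 2 × 1.53 × 543 / 3.00 = 554 nm.

554 nm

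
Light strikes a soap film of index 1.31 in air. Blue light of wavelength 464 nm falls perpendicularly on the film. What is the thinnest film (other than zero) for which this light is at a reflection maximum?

Ray reflecting at the top interface goes from n = 1.0 toward n = 1.31: a half-wave phase shift.
At the lower boundary (n = 1.31 to n = 1.0) the reflected ray undergoes no phase shift.
The two reflections differ by half a wavelength.
For strong reflection here: 2 n t = (m + ½) λ.
Minimum at m = 0: t = λ / (4 n) = 464 / (4 × 1.31) = 88.5 nm.

88.5 nm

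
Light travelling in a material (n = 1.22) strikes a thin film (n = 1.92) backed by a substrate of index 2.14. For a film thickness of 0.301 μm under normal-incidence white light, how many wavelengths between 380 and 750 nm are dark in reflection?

1

Ray reflecting at the top interface goes from n = 1.22 toward n = 1.92: a half-wave phase shift.
Bottom surface (1.92 → 2.14): reflection off a higher-index medium gives a half-wave phase shift.
Net: no relative phase inversion (both shifts match).
So the condition for destructive reflection is 2 n t = (m + ½) λ.
λ = 2 n t / (m + ½) = 1156 / (m + ½) nm.
m=1: 771 nm (IR); m=2: 462 nm (visible); m=3: 330 nm (UV).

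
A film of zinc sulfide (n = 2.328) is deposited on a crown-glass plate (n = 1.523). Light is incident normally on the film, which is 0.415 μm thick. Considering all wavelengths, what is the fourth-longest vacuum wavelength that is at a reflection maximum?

Top surface (1.0 → 2.328): reflection off a higher-index medium gives a half-wave phase shift.
Ray reflecting at the bottom interface goes from n = 2.328 toward n = 1.523: no phase shift.
Exactly one π shift → a net half-wave offset.
With one net inversion, constructive interference in reflection requires 2 n t = (m + ½) λ.
λ = 2 n t / (m + ½). The fourth-longest wavelength is m = 3: λ = 2 × 2.328 × 415 / 3.50 = 552 nm.

552 nm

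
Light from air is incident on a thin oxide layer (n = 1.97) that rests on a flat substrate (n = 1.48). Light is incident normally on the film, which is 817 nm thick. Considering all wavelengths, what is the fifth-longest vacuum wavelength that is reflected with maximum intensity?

715 nm

Ray reflecting at the top interface goes from n = 1.0 toward n = 1.97: a half-wave phase shift.
At the lower boundary (n = 1.97 to n = 1.48) the reflected ray undergoes no phase shift.
The two reflections differ by half a wavelength.
With one net inversion, constructive interference in reflection requires 2 n t = (m + ½) λ.
λ = 2 n t / (m + ½). The fifth-longest wavelength is m = 4: λ = 2 × 1.97 × 817 / 4.50 = 715 nm.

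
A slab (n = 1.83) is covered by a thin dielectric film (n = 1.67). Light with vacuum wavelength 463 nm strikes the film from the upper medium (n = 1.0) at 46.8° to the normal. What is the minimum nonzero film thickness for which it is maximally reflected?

154 nm

Ray reflecting at the top interface goes from n = 1.0 toward n = 1.67: a half-wave phase shift.
Bottom surface (1.67 → 1.83): reflection off a higher-index medium gives a half-wave phase shift.
Zero or two π shifts → no net half-wave offset.
With no net inversion, constructive interference in reflection requires 2 n t cos θ_r = m λ.
Snell's law: 1.0 sin 46.8° = 1.67 sin θ_r → sin θ_r = 0.437, cos θ_r = 0.900.
Minimum nonzero at m = 1: t = λ / (2 n cos θ_r) = 463 / (2 × 1.67 × 0.900) = 154 nm.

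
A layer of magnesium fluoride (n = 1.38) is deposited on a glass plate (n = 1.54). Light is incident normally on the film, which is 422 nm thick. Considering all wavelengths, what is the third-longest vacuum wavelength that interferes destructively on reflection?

466 nm

At the upper boundary (n = 1.0 to n = 1.38) the reflected ray undergoes a half-wave phase shift.
Bottom surface (1.38 → 1.54): reflection off a higher-index medium gives a half-wave phase shift.
Zero or two π shifts → no net half-wave offset.
For minimum reflection here: 2 n t = (m + ½) λ.
λ = 2 n t / (m + ½). The third-longest wavelength is m = 2: λ = 2 × 1.38 × 422 / 2.50 = 466 nm.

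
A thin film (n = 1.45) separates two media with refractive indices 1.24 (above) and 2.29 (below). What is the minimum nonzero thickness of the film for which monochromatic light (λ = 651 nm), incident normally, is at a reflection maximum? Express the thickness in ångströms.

2245 Å

Top surface (1.24 → 1.45): reflection off a higher-index medium gives a half-wave phase shift.
Ray reflecting at the bottom interface goes from n = 1.45 toward n = 2.29: a half-wave phase shift.
Net: no relative phase inversion (both shifts match).
With no net inversion, constructive interference in reflection requires 2 n t = m λ.
Minimum nonzero at m = 1: t = λ / (2 n) = 651 / (2 × 1.45) = 224 nm.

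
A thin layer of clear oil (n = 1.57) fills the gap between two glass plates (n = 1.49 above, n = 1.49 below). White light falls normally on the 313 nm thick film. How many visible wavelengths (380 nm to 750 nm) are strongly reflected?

At the upper boundary (n = 1.49 to n = 1.57) the reflected ray undergoes a half-wave phase shift.
At the lower boundary (n = 1.57 to n = 1.49) the reflected ray undergoes no phase shift.
Net: one phase inversion between the two reflected rays.
So the condition for constructive reflection is 2 n t = (m + ½) λ.
λ = 2 n t / (m + ½) = 983 / (m + ½) nm.
m=0: 1966 nm (IR); m=1: 655 nm (visible); m=2: 393 nm (visible); m=3: 281 nm (UV).

2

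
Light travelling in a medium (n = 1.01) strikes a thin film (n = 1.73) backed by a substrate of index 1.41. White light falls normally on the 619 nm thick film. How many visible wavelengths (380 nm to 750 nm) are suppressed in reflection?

3

Ray reflecting at the top interface goes from n = 1.01 toward n = 1.73: a half-wave phase shift.
Ray reflecting at the bottom interface goes from n = 1.73 toward n = 1.41: no phase shift.
Exactly one π shift → a net half-wave offset.
For dark reflection here: 2 n t = m λ.
λ = 2 n t / m = 2142 / m nm.
m=2: 1071 nm (IR); m=3: 714 nm (visible); m=4: 535 nm (visible); m=5: 428 nm (visible); m=6: 357 nm (UV).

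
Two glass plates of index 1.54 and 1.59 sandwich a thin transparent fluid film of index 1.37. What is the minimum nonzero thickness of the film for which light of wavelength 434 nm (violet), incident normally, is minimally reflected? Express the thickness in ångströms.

1584 Å

Top surface (1.54 → 1.37): reflection off a lower-index medium gives no phase shift.
Bottom surface (1.37 → 1.59): reflection off a higher-index medium gives a half-wave phase shift.
Net: one phase inversion between the two reflected rays.
For weak reflection here: 2 n t = m λ.
Minimum nonzero at m = 1: t = λ / (2 n) = 434 / (2 × 1.37) = 158 nm.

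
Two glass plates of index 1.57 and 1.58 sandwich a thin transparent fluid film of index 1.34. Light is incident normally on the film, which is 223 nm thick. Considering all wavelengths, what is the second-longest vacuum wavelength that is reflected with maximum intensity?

398 nm

Ray reflecting at the top interface goes from n = 1.57 toward n = 1.34: no phase shift.
At the lower boundary (n = 1.34 to n = 1.58) the reflected ray undergoes a half-wave phase shift.
The two reflections differ by half a wavelength.
For maximum reflection here: 2 n t = (m + ½) λ.
λ = 2 n t / (m + ½). The second-longest wavelength is m = 1: λ = 2 × 1.34 × 223 / 1.50 = 398 nm.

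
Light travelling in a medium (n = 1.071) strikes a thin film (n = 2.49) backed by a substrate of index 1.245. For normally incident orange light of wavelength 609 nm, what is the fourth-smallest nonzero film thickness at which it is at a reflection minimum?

Top surface (1.071 → 2.49): reflection off a higher-index medium gives a half-wave phase shift.
Ray reflecting at the bottom interface goes from n = 2.49 toward n = 1.245: no phase shift.
Exactly one π shift → a net half-wave offset.
With one net inversion, destructive interference in reflection requires 2 n t = m λ.
The fourth-smallest nonzero thickness corresponds to m = 4: t = m λ / (2 n) = 4.00 × 609 / (2 × 2.49) = 489 nm.

489 nm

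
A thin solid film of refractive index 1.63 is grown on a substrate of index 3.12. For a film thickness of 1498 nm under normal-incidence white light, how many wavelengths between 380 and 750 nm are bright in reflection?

At the upper boundary (n = 1.0 to n = 1.63) the reflected ray undergoes a half-wave phase shift.
Bottom surface (1.63 → 3.12): reflection off a higher-index medium gives a half-wave phase shift.
Net: no relative phase inversion (both shifts match).
So the condition for constructive reflection is 2 n t = m λ.
λ = 2 n t / m = 4883 / m nm.
m=6: 814 nm (IR); m=7: 698 nm (visible); m=8: 610 nm (visible); m=9: 543 nm (visible); m=10: 488 nm (visible); m=11: 444 nm (visible); m=12: 407 nm (visible); m=13: 376 nm (UV).

6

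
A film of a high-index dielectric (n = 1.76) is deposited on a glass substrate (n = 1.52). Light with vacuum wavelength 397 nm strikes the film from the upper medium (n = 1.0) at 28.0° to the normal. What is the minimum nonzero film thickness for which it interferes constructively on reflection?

At the upper boundary (n = 1.0 to n = 1.76) the reflected ray undergoes a half-wave phase shift.
Ray reflecting at the bottom interface goes from n = 1.76 toward n = 1.52: no phase shift.
The two reflections differ by half a wavelength.
For bright reflection here: 2 n t cos θ_r = (m + ½) λ.
Snell's law: 1.0 sin 28.0° = 1.76 sin θ_r → sin θ_r = 0.267, cos θ_r = 0.964.
Minimum at m = 0: t = λ / (4 n cos θ_r) = 397 / (4 × 1.76 × 0.964) = 58.5 nm.

58.5 nm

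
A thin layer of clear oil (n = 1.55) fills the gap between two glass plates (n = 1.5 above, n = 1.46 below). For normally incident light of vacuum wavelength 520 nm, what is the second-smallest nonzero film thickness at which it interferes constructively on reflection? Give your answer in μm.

0.252 μm

Ray reflecting at the top interface goes from n = 1.5 toward n = 1.55: a half-wave phase shift.
Ray reflecting at the bottom interface goes from n = 1.55 toward n = 1.46: no phase shift.
Exactly one π shift → a net half-wave offset.
So the condition for constructive reflection is 2 n t = (m + ½) λ.
The second-smallest nonzero thickness corresponds to m = 1: t = (m + ½) λ / (2 n) = 1.50 × 520 / (2 × 1.55) = 252 nm.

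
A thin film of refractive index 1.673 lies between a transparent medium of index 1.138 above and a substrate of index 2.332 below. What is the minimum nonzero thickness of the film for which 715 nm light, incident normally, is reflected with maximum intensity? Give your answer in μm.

At the upper boundary (n = 1.138 to n = 1.673) the reflected ray undergoes a half-wave phase shift.
Ray reflecting at the bottom interface goes from n = 1.673 toward n = 2.332: a half-wave phase shift.
Net: no relative phase inversion (both shifts match).
So the condition for constructive reflection is 2 n t = m λ.
Minimum nonzero at m = 1: t = λ / (2 n) = 715 / (2 × 1.673) = 214 nm.

0.214 μm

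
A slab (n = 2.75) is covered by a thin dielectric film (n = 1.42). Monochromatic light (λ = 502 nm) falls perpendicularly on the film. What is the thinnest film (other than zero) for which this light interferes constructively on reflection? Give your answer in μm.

Ray reflecting at the top interface goes from n = 1.0 toward n = 1.42: a half-wave phase shift.
At the lower boundary (n = 1.42 to n = 2.75) the reflected ray undergoes a half-wave phase shift.
Zero or two π shifts → no net half-wave offset.
With no net inversion, constructive interference in reflection requires 2 n t = m λ.
Minimum nonzero at m = 1: t = λ / (2 n) = 502 / (2 × 1.42) = 177 nm.

0.177 μm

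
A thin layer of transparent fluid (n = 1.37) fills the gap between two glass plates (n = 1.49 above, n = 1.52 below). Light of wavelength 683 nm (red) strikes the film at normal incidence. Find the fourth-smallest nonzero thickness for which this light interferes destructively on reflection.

997 nm

At the upper boundary (n = 1.49 to n = 1.37) the reflected ray undergoes no phase shift.
Ray reflecting at the bottom interface goes from n = 1.37 toward n = 1.52: a half-wave phase shift.
Net: one phase inversion between the two reflected rays.
For minimum reflection here: 2 n t = m λ.
The fourth-smallest nonzero thickness corresponds to m = 4: t = m λ / (2 n) = 4.00 × 683 / (2 × 1.37) = 997 nm.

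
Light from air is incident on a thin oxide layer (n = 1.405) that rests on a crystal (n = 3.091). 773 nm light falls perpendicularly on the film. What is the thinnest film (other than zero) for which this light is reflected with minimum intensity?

138 nm

Top surface (1.0 → 1.405): reflection off a higher-index medium gives a half-wave phase shift.
Bottom surface (1.405 → 3.091): reflection off a higher-index medium gives a half-wave phase shift.
Net: no relative phase inversion (both shifts match).
For weak reflection here: 2 n t = (m + ½) λ.
Minimum at m = 0: t = λ / (4 n) = 773 / (4 × 1.405) = 138 nm.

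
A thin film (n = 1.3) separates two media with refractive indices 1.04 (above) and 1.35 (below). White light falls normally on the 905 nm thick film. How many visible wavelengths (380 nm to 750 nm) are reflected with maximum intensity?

3

Ray reflecting at the top interface goes from n = 1.04 toward n = 1.3: a half-wave phase shift.
Ray reflecting at the bottom interface goes from n = 1.3 toward n = 1.35: a half-wave phase shift.
The two reflections carry the same phase change, so no net offset.
So the condition for constructive reflection is 2 n t = m λ.
λ = 2 n t / m = 2353 / m nm.
m=3: 784 nm (IR); m=4: 588 nm (visible); m=5: 471 nm (visible); m=6: 392 nm (visible); m=7: 336 nm (UV).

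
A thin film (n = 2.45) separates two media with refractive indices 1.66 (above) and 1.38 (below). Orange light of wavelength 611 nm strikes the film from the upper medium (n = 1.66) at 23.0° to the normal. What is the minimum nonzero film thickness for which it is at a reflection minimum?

At the upper boundary (n = 1.66 to n = 2.45) the reflected ray undergoes a half-wave phase shift.
Ray reflecting at the bottom interface goes from n = 2.45 toward n = 1.38: no phase shift.
Net: one phase inversion between the two reflected rays.
So the condition for destructive reflection is 2 n t cos θ_r = m λ.
Snell's law: 1.66 sin 23.0° = 2.45 sin θ_r → sin θ_r = 0.265, cos θ_r = 0.964.
Minimum nonzero at m = 1: t = λ / (2 n cos θ_r) = 611 / (2 × 2.45 × 0.964) = 129 nm.

129 nm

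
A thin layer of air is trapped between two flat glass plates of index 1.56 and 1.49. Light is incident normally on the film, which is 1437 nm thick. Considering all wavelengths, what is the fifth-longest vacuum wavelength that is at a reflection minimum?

Ray reflecting at the top interface goes from n = 1.56 toward n = 1.0: no phase shift.
Bottom surface (1.0 → 1.49): reflection off a higher-index medium gives a half-wave phase shift.
Exactly one π shift → a net half-wave offset.
With one net inversion, destructive interference in reflection requires 2 n t = m λ.
λ = 2 n t / m. The fifth-longest wavelength is m = 5: λ = 2 × 1.0 × 1437 / 5.00 = 575 nm.

575 nm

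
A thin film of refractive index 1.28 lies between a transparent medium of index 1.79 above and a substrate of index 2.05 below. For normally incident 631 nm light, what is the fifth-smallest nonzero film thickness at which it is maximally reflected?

1109 nm

At the upper boundary (n = 1.79 to n = 1.28) the reflected ray undergoes no phase shift.
At the lower boundary (n = 1.28 to n = 2.05) the reflected ray undergoes a half-wave phase shift.
Exactly one π shift → a net half-wave offset.
With one net inversion, constructive interference in reflection requires 2 n t = (m + ½) λ.
The fifth-smallest nonzero thickness corresponds to m = 4: t = (m + ½) λ / (2 n) = 4.50 × 631 / (2 × 1.28) = 1109 nm.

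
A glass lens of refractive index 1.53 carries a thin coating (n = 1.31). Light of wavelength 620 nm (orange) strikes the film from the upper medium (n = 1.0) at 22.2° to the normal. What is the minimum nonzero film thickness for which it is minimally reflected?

124 nm

Top surface (1.0 → 1.31): reflection off a higher-index medium gives a half-wave phase shift.
Ray reflecting at the bottom interface goes from n = 1.31 toward n = 1.53: a half-wave phase shift.
The two reflections carry the same phase change, so no net offset.
With no net inversion, destructive interference in reflection requires 2 n t cos θ_r = (m + ½) λ.
Snell's law: 1.0 sin 22.2° = 1.31 sin θ_r → sin θ_r = 0.288, cos θ_r = 0.958.
Minimum at m = 0: t = λ / (4 n cos θ_r) = 620 / (4 × 1.31 × 0.958) = 124 nm.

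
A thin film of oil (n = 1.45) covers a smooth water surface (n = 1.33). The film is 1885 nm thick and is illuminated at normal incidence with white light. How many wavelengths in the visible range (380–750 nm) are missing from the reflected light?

Top surface (1.0 → 1.45): reflection off a higher-index medium gives a half-wave phase shift.
At the lower boundary (n = 1.45 to n = 1.33) the reflected ray undergoes no phase shift.
Net: one phase inversion between the two reflected rays.
So the condition for destructive reflection is 2 n t = m λ.
λ = 2 n t / m = 5467 / m nm.
m=7: 781 nm (IR); m=8: 683 nm (visible); m=9: 607 nm (visible); m=10: 547 nm (visible); m=11: 497 nm (visible); m=12: 456 nm (visible); m=13: 421 nm (visible); m=14: 390 nm (visible); m=15: 364 nm (UV).

7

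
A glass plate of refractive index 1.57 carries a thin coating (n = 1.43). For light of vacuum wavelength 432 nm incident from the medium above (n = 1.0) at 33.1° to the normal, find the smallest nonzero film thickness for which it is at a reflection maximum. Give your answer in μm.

Ray reflecting at the top interface goes from n = 1.0 toward n = 1.43: a half-wave phase shift.
At the lower boundary (n = 1.43 to n = 1.57) the reflected ray undergoes a half-wave phase shift.
The two reflections carry the same phase change, so no net offset.
For maximum reflection here: 2 n t cos θ_r = m λ.
Snell's law: 1.0 sin 33.1° = 1.43 sin θ_r → sin θ_r = 0.382, cos θ_r = 0.924.
Minimum nonzero at m = 1: t = λ / (2 n cos θ_r) = 432 / (2 × 1.43 × 0.924) = 163 nm.

0.163 μm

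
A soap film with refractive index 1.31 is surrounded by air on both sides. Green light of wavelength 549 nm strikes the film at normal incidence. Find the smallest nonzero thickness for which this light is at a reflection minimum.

Ray reflecting at the top interface goes from n = 1.0 toward n = 1.31: a half-wave phase shift.
Bottom surface (1.31 → 1.0): reflection off a lower-index medium gives no phase shift.
The two reflections differ by half a wavelength.
So the condition for destructive reflection is 2 n t = m λ.
The smallest nonzero thickness corresponds to m = 1: t = m λ / (2 n) = 1.00 × 549 / (2 × 1.31) = 210 nm.

210 nm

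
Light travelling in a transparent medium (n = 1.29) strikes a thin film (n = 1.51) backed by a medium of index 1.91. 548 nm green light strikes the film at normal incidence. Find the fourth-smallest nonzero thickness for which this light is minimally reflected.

635 nm

Top surface (1.29 → 1.51): reflection off a higher-index medium gives a half-wave phase shift.
At the lower boundary (n = 1.51 to n = 1.91) the reflected ray undergoes a half-wave phase shift.
The two reflections carry the same phase change, so no net offset.
With no net inversion, destructive interference in reflection requires 2 n t = (m + ½) λ.
The fourth-smallest nonzero thickness corresponds to m = 3: t = (m + ½) λ / (2 n) = 3.50 × 548 / (2 × 1.51) = 635 nm.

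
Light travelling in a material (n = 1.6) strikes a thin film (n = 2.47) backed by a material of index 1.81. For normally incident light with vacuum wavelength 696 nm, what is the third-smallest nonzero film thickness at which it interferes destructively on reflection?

423 nm

At the upper boundary (n = 1.6 to n = 2.47) the reflected ray undergoes a half-wave phase shift.
Bottom surface (2.47 → 1.81): reflection off a lower-index medium gives no phase shift.
Net: one phase inversion between the two reflected rays.
With one net inversion, destructive interference in reflection requires 2 n t = m λ.
The third-smallest nonzero thickness corresponds to m = 3: t = m λ / (2 n) = 3.00 × 696 / (2 × 2.47) = 423 nm.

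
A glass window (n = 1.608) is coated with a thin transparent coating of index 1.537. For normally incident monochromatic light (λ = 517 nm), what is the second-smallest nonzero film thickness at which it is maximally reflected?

336 nm

Top surface (1.0 → 1.537): reflection off a higher-index medium gives a half-wave phase shift.
At the lower boundary (n = 1.537 to n = 1.608) the reflected ray undergoes a half-wave phase shift.
The two reflections carry the same phase change, so no net offset.
For strong reflection here: 2 n t = m λ.
The second-smallest nonzero thickness corresponds to m = 2: t = m λ / (2 n) = 2.00 × 517 / (2 × 1.537) = 336 nm.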